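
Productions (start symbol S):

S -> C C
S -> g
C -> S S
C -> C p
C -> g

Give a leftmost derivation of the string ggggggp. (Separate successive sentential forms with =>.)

S => CC => SSC => gSC => gCCC => gSSCC => gCCSCC => ggCSCC => gggSCC => ggggCC => gggggC => gggggCp => ggggggp

S => CC   [S -> C C]
CC => SSC   [C -> S S]
SSC => gSC   [S -> g]
gSC => gCCC   [S -> C C]
gCCC => gSSCC   [C -> S S]
gSSCC => gCCSCC   [S -> C C]
gCCSCC => ggCSCC   [C -> g]
ggCSCC => gggSCC   [C -> g]
gggSCC => ggggCC   [S -> g]
ggggCC => gggggC   [C -> g]
gggggC => gggggCp   [C -> C p]
gggggCp => ggggggp   [C -> g]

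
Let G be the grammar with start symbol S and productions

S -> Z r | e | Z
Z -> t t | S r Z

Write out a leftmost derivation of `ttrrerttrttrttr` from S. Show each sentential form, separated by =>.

S => Zr   [S -> Z r]
Zr => SrZr   [Z -> S r Z]
SrZr => ZrZr   [S -> Z]
ZrZr => SrZrZr   [Z -> S r Z]
SrZrZr => ZrrZrZr   [S -> Z r]
ZrrZrZr => ttrrZrZr   [Z -> t t]
ttrrZrZr => ttrrSrZrZr   [Z -> S r Z]
ttrrSrZrZr => ttrrZrZrZr   [S -> Z]
ttrrZrZrZr => ttrrSrZrZrZr   [Z -> S r Z]
ttrrSrZrZrZr => ttrrerZrZrZr   [S -> e]
ttrrerZrZrZr => ttrrerttrZrZr   [Z -> t t]
ttrrerttrZrZr => ttrrerttrttrZr   [Z -> t t]
ttrrerttrttrZr => ttrrerttrttrttr   [Z -> t t]

S => Zr => SrZr => ZrZr => SrZrZr => ZrrZrZr => ttrrZrZr => ttrrSrZrZr => ttrrZrZrZr => ttrrSrZrZrZr => ttrrerZrZrZr => ttrrerttrZrZr => ttrrerttrttrZr => ttrrerttrttrttr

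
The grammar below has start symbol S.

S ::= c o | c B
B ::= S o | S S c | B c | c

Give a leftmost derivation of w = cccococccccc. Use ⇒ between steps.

S ⇒ cB ⇒ cSSc ⇒ ccBSc ⇒ ccSScSc ⇒ cccoScSc ⇒ cccococSc ⇒ cccococcBc ⇒ cccococcBcc ⇒ cccococcBccc ⇒ cccococccccc

S ⇒ cB   [S ::= c B]
cB ⇒ cSSc   [B ::= S S c]
cSSc ⇒ ccBSc   [S ::= c B]
ccBSc ⇒ ccSScSc   [B ::= S S c]
ccSScSc ⇒ cccoScSc   [S ::= c o]
cccoScSc ⇒ cccococSc   [S ::= c o]
cccococSc ⇒ cccococcBc   [S ::= c B]
cccococcBc ⇒ cccococcBcc   [B ::= B c]
cccococcBcc ⇒ cccococcBccc   [B ::= B c]
cccococcBccc ⇒ cccococccccc   [B ::= c]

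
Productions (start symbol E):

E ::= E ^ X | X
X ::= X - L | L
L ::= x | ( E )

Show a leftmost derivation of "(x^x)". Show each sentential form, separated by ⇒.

E ⇒ X ⇒ L ⇒ (E) ⇒ (E^X) ⇒ (X^X) ⇒ (L^X) ⇒ (x^X) ⇒ (x^L) ⇒ (x^x)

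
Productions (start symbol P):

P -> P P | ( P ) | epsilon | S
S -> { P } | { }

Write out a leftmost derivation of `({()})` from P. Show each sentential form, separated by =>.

P => PP   [P -> P P]
PP => (P)P   [P -> ( P )]
(P)P => (PP)P   [P -> P P]
(PP)P => (SP)P   [P -> S]
(SP)P => ({P}P)P   [S -> { P }]
({P}P)P => ({(P)}P)P   [P -> ( P )]
({(P)}P)P => ({()}P)P   [P -> epsilon]
({()}P)P => ({()})P   [P -> epsilon]
({()})P => ({()})   [P -> epsilon]

P=>PP=>(P)P=>(PP)P=>(SP)P=>({P}P)P=>({(P)}P)P=>({()}P)P=>({()})P=>({()})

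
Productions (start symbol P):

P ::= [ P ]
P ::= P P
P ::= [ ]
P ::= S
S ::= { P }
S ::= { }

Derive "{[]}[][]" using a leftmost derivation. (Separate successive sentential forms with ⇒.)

P ⇒ PP   [P ::= P P]
PP ⇒ PPP   [P ::= P P]
PPP ⇒ SPP   [P ::= S]
SPP ⇒ {P}PP   [S ::= { P }]
{P}PP ⇒ {[]}PP   [P ::= [ ]]
{[]}PP ⇒ {[]}[]P   [P ::= [ ]]
{[]}[]P ⇒ {[]}[][]   [P ::= [ ]]

P ⇒ PP ⇒ PPP ⇒ SPP ⇒ {P}PP ⇒ {[]}PP ⇒ {[]}[]P ⇒ {[]}[][]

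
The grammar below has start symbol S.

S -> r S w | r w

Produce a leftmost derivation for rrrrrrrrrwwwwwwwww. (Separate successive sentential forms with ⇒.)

S ⇒ rSw   [S -> r S w]
rSw ⇒ rrSww   [S -> r S w]
rrSww ⇒ rrrSwww   [S -> r S w]
rrrSwww ⇒ rrrrSwwww   [S -> r S w]
rrrrSwwww ⇒ rrrrrSwwwww   [S -> r S w]
rrrrrSwwwww ⇒ rrrrrrSwwwwww   [S -> r S w]
rrrrrrSwwwwww ⇒ rrrrrrrSwwwwwww   [S -> r S w]
rrrrrrrSwwwwwww ⇒ rrrrrrrrSwwwwwwww   [S -> r S w]
rrrrrrrrSwwwwwwww ⇒ rrrrrrrrrwwwwwwwww   [S -> r w]

S ⇒ rSw ⇒ rrSww ⇒ rrrSwww ⇒ rrrrSwwww ⇒ rrrrrSwwwww ⇒ rrrrrrSwwwwww ⇒ rrrrrrrSwwwwwww ⇒ rrrrrrrrSwwwwwwww ⇒ rrrrrrrrrwwwwwwwww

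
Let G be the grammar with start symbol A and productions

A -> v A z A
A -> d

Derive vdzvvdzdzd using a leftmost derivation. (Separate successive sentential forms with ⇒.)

A ⇒ vAzA ⇒ vdzA ⇒ vdzvAzA ⇒ vdzvvAzAzA ⇒ vdzvvdzAzA ⇒ vdzvvdzdzA ⇒ vdzvvdzdzd

A ⇒ vAzA   [A -> v A z A]
vAzA ⇒ vdzA   [A -> d]
vdzA ⇒ vdzvAzA   [A -> v A z A]
vdzvAzA ⇒ vdzvvAzAzA   [A -> v A z A]
vdzvvAzAzA ⇒ vdzvvdzAzA   [A -> d]
vdzvvdzAzA ⇒ vdzvvdzdzA   [A -> d]
vdzvvdzdzA ⇒ vdzvvdzdzd   [A -> d]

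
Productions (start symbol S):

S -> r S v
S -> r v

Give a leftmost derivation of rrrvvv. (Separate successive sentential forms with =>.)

S => rSv => rrSvv => rrrvvv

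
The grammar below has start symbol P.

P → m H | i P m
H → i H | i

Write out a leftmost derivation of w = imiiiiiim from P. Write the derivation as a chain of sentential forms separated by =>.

P => iPm   [P → i P m]
iPm => imHm   [P → m H]
imHm => imiHm   [H → i H]
imiHm => imiiHm   [H → i H]
imiiHm => imiiiHm   [H → i H]
imiiiHm => imiiiiHm   [H → i H]
imiiiiHm => imiiiiiHm   [H → i H]
imiiiiiHm => imiiiiiim   [H → i]

P => iPm => imHm => imiHm => imiiHm => imiiiHm => imiiiiHm => imiiiiiHm => imiiiiiim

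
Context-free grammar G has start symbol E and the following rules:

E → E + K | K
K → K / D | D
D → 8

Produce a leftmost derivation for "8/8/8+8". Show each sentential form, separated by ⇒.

E⇒E+K⇒K+K⇒K/D+K⇒K/D/D+K⇒D/D/D+K⇒8/D/D+K⇒8/8/D+K⇒8/8/8+K⇒8/8/8+D⇒8/8/8+8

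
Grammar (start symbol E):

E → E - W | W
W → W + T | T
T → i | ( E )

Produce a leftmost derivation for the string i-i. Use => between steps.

E => E-W   [E → E - W]
E-W => W-W   [E → W]
W-W => T-W   [W → T]
T-W => i-W   [T → i]
i-W => i-T   [W → T]
i-T => i-i   [T → i]

E => E-W => W-W => T-W => i-W => i-T => i-i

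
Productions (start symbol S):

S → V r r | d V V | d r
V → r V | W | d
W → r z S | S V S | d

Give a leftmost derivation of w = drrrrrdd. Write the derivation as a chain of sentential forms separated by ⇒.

S ⇒ dVV ⇒ drVV ⇒ drrVV ⇒ drrrVV ⇒ drrrrVV ⇒ drrrrrVV ⇒ drrrrrdV ⇒ drrrrrdW ⇒ drrrrrdd

S ⇒ dVV   [S → d V V]
dVV ⇒ drVV   [V → r V]
drVV ⇒ drrVV   [V → r V]
drrVV ⇒ drrrVV   [V → r V]
drrrVV ⇒ drrrrVV   [V → r V]
drrrrVV ⇒ drrrrrVV   [V → r V]
drrrrrVV ⇒ drrrrrdV   [V → d]
drrrrrdV ⇒ drrrrrdW   [V → W]
drrrrrdW ⇒ drrrrrdd   [W → d]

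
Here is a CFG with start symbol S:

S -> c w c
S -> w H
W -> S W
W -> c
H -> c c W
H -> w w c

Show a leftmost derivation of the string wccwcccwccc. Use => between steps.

S=>wH=>wccW=>wccSW=>wccwHW=>wccwccWW=>wccwccSWW=>wccwcccwcWW=>wccwcccwccW=>wccwcccwccc

S => wH   [S -> w H]
wH => wccW   [H -> c c W]
wccW => wccSW   [W -> S W]
wccSW => wccwHW   [S -> w H]
wccwHW => wccwccWW   [H -> c c W]
wccwccWW => wccwccSWW   [W -> S W]
wccwccSWW => wccwcccwcWW   [S -> c w c]
wccwcccwcWW => wccwcccwccW   [W -> c]
wccwcccwccW => wccwcccwccc   [W -> c]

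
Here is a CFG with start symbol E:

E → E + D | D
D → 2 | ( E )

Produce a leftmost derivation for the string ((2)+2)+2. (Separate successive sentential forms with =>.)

E => E+D   [E → E + D]
E+D => D+D   [E → D]
D+D => (E)+D   [D → ( E )]
(E)+D => (E+D)+D   [E → E + D]
(E+D)+D => (D+D)+D   [E → D]
(D+D)+D => ((E)+D)+D   [D → ( E )]
((E)+D)+D => ((D)+D)+D   [E → D]
((D)+D)+D => ((2)+D)+D   [D → 2]
((2)+D)+D => ((2)+2)+D   [D → 2]
((2)+2)+D => ((2)+2)+2   [D → 2]

E => E+D => D+D => (E)+D => (E+D)+D => (D+D)+D => ((E)+D)+D => ((D)+D)+D => ((2)+D)+D => ((2)+2)+D => ((2)+2)+2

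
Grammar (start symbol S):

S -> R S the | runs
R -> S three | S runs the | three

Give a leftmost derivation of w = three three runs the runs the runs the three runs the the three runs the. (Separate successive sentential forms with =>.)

S => R S the => S three S the => R S the three S the => three S the three S the => three R S the the three S the => three S three S the the three S the => three R S the three S the the three S the => three S runs the S the three S the the three S the => three R S the runs the S the three S the the three S the => three three S the runs the S the three S the the three S the => three three runs the runs the S the three S the the three S the => three three runs the runs the runs the three S the the three S the => three three runs the runs the runs the three runs the the three S the => three three runs the runs the runs the three runs the the three runs the

S => R S the   [S -> R S the]
R S the => S three S the   [R -> S three]
S three S the => R S the three S the   [S -> R S the]
R S the three S the => three S the three S the   [R -> three]
three S the three S the => three R S the the three S the   [S -> R S the]
three R S the the three S the => three S three S the the three S the   [R -> S three]
three S three S the the three S the => three R S the three S the the three S the   [S -> R S the]
three R S the three S the the three S the => three S runs the S the three S the the three S the   [R -> S runs the]
three S runs the S the three S the the three S the => three R S the runs the S the three S the the three S the   [S -> R S the]
three R S the runs the S the three S the the three S the => three three S the runs the S the three S the the three S the   [R -> three]
three three S the runs the S the three S the the three S the => three three runs the runs the S the three S the the three S the   [S -> runs]
three three runs the runs the S the three S the the three S the => three three runs the runs the runs the three S the the three S the   [S -> runs]
three three runs the runs the runs the three S the the three S the => three three runs the runs the runs the three runs the the three S the   [S -> runs]
three three runs the runs the runs the three runs the the three S the => three three runs the runs the runs the three runs the the three runs the   [S -> runs]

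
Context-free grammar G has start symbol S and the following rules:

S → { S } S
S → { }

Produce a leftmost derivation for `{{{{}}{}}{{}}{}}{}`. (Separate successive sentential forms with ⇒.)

S⇒{S}S⇒{{S}S}S⇒{{{S}S}S}S⇒{{{{}}S}S}S⇒{{{{}}{}}S}S⇒{{{{}}{}}{S}S}S⇒{{{{}}{}}{{}}S}S⇒{{{{}}{}}{{}}{}}S⇒{{{{}}{}}{{}}{}}{}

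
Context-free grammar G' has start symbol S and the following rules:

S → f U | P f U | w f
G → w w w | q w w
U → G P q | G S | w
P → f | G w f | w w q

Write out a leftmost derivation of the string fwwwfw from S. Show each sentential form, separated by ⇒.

S ⇒ fU ⇒ fGS ⇒ fwwwS ⇒ fwwwfU ⇒ fwwwfw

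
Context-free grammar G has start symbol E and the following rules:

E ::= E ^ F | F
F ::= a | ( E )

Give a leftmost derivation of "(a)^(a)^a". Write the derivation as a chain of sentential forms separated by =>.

E => E^F   [E ::= E ^ F]
E^F => E^F^F   [E ::= E ^ F]
E^F^F => F^F^F   [E ::= F]
F^F^F => (E)^F^F   [F ::= ( E )]
(E)^F^F => (F)^F^F   [E ::= F]
(F)^F^F => (a)^F^F   [F ::= a]
(a)^F^F => (a)^(E)^F   [F ::= ( E )]
(a)^(E)^F => (a)^(F)^F   [E ::= F]
(a)^(F)^F => (a)^(a)^F   [F ::= a]
(a)^(a)^F => (a)^(a)^a   [F ::= a]

E=>E^F=>E^F^F=>F^F^F=>(E)^F^F=>(F)^F^F=>(a)^F^F=>(a)^(E)^F=>(a)^(F)^F=>(a)^(a)^F=>(a)^(a)^a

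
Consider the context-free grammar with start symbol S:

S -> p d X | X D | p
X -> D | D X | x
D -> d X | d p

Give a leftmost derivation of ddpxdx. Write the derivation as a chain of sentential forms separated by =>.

S => XD => DXD => dXXD => dDXD => ddpXD => ddpxD => ddpxdX => ddpxdx

S => XD   [S -> X D]
XD => DXD   [X -> D X]
DXD => dXXD   [D -> d X]
dXXD => dDXD   [X -> D]
dDXD => ddpXD   [D -> d p]
ddpXD => ddpxD   [X -> x]
ddpxD => ddpxdX   [D -> d X]
ddpxdX => ddpxdx   [X -> x]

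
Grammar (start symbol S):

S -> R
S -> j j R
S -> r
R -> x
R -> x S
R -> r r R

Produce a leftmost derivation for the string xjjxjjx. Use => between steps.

S => R   [S -> R]
R => xS   [R -> x S]
xS => xjjR   [S -> j j R]
xjjR => xjjxS   [R -> x S]
xjjxS => xjjxjjR   [S -> j j R]
xjjxjjR => xjjxjjx   [R -> x]

S => R => xS => xjjR => xjjxS => xjjxjjR => xjjxjjx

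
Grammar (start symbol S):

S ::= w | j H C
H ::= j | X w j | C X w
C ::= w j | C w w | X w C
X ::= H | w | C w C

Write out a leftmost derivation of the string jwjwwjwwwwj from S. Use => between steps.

S=>jHC=>jCXwC=>jwjXwC=>jwjHwC=>jwjXwjwC=>jwjwwjwC=>jwjwwjwXwC=>jwjwwjwwwC=>jwjwwjwwwwj

S => jHC   [S ::= j H C]
jHC => jCXwC   [H ::= C X w]
jCXwC => jwjXwC   [C ::= w j]
jwjXwC => jwjHwC   [X ::= H]
jwjHwC => jwjXwjwC   [H ::= X w j]
jwjXwjwC => jwjwwjwC   [X ::= w]
jwjwwjwC => jwjwwjwXwC   [C ::= X w C]
jwjwwjwXwC => jwjwwjwwwC   [X ::= w]
jwjwwjwwwC => jwjwwjwwwwj   [C ::= w j]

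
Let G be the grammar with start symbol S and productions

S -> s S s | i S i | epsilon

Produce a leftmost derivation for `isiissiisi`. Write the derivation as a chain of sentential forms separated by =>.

S => iSi   [S -> i S i]
iSi => isSsi   [S -> s S s]
isSsi => isiSisi   [S -> i S i]
isiSisi => isiiSiisi   [S -> i S i]
isiiSiisi => isiisSsiisi   [S -> s S s]
isiisSsiisi => isiissiisi   [S -> epsilon]

S=>iSi=>isSsi=>isiSisi=>isiiSiisi=>isiisSsiisi=>isiissiisi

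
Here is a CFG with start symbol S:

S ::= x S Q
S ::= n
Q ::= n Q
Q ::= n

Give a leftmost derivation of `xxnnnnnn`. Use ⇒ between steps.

S ⇒ xSQ   [S ::= x S Q]
xSQ ⇒ xxSQQ   [S ::= x S Q]
xxSQQ ⇒ xxnQQ   [S ::= n]
xxnQQ ⇒ xxnnQQ   [Q ::= n Q]
xxnnQQ ⇒ xxnnnQ   [Q ::= n]
xxnnnQ ⇒ xxnnnnQ   [Q ::= n Q]
xxnnnnQ ⇒ xxnnnnnQ   [Q ::= n Q]
xxnnnnnQ ⇒ xxnnnnnn   [Q ::= n]

S ⇒ xSQ ⇒ xxSQQ ⇒ xxnQQ ⇒ xxnnQQ ⇒ xxnnnQ ⇒ xxnnnnQ ⇒ xxnnnnnQ ⇒ xxnnnnnn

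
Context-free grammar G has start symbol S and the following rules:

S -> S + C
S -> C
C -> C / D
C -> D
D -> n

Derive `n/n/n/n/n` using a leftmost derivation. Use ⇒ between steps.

S⇒C⇒C/D⇒C/D/D⇒C/D/D/D⇒C/D/D/D/D⇒D/D/D/D/D⇒n/D/D/D/D⇒n/n/D/D/D⇒n/n/n/D/D⇒n/n/n/n/D⇒n/n/n/n/n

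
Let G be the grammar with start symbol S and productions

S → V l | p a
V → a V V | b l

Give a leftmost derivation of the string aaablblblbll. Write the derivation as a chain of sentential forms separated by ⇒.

S ⇒ Vl   [S → V l]
Vl ⇒ aVVl   [V → a V V]
aVVl ⇒ aaVVVl   [V → a V V]
aaVVVl ⇒ aaaVVVVl   [V → a V V]
aaaVVVVl ⇒ aaablVVVl   [V → b l]
aaablVVVl ⇒ aaablblVVl   [V → b l]
aaablblVVl ⇒ aaablblblVl   [V → b l]
aaablblblVl ⇒ aaablblblbll   [V → b l]

S⇒Vl⇒aVVl⇒aaVVVl⇒aaaVVVVl⇒aaablVVVl⇒aaablblVVl⇒aaablblblVl⇒aaablblblbll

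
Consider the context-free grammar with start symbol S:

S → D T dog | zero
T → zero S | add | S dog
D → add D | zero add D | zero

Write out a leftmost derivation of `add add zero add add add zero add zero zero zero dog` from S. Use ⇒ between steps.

S ⇒ D T dog ⇒ add D T dog ⇒ add add D T dog ⇒ add add zero add D T dog ⇒ add add zero add add D T dog ⇒ add add zero add add add D T dog ⇒ add add zero add add add zero add D T dog ⇒ add add zero add add add zero add zero T dog ⇒ add add zero add add add zero add zero zero S dog ⇒ add add zero add add add zero add zero zero zero dog

S ⇒ D T dog   [S → D T dog]
D T dog ⇒ add D T dog   [D → add D]
add D T dog ⇒ add add D T dog   [D → add D]
add add D T dog ⇒ add add zero add D T dog   [D → zero add D]
add add zero add D T dog ⇒ add add zero add add D T dog   [D → add D]
add add zero add add D T dog ⇒ add add zero add add add D T dog   [D → add D]
add add zero add add add D T dog ⇒ add add zero add add add zero add D T dog   [D → zero add D]
add add zero add add add zero add D T dog ⇒ add add zero add add add zero add zero T dog   [D → zero]
add add zero add add add zero add zero T dog ⇒ add add zero add add add zero add zero zero S dog   [T → zero S]
add add zero add add add zero add zero zero S dog ⇒ add add zero add add add zero add zero zero zero dog   [S → zero]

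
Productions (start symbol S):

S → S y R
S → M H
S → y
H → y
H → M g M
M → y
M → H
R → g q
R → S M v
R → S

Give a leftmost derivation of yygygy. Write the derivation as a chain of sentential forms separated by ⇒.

S⇒MH⇒yH⇒yMgM⇒yHgM⇒yMgMgM⇒yHgMgM⇒yygMgM⇒yygygM⇒yygygH⇒yygygy

S ⇒ MH   [S → M H]
MH ⇒ yH   [M → y]
yH ⇒ yMgM   [H → M g M]
yMgM ⇒ yHgM   [M → H]
yHgM ⇒ yMgMgM   [H → M g M]
yMgMgM ⇒ yHgMgM   [M → H]
yHgMgM ⇒ yygMgM   [H → y]
yygMgM ⇒ yygygM   [M → y]
yygygM ⇒ yygygH   [M → H]
yygygH ⇒ yygygy   [H → y]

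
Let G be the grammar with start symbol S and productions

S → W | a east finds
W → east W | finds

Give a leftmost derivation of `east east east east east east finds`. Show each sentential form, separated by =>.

S => W => east W => east east W => east east east W => east east east east W => east east east east east W => east east east east east east W => east east east east east east finds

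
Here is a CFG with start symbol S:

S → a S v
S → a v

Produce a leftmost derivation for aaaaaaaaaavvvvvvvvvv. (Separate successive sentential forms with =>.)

S => aSv => aaSvv => aaaSvvv => aaaaSvvvv => aaaaaSvvvvv => aaaaaaSvvvvvv => aaaaaaaSvvvvvvv => aaaaaaaaSvvvvvvvv => aaaaaaaaaSvvvvvvvvv => aaaaaaaaaavvvvvvvvvv

S => aSv   [S → a S v]
aSv => aaSvv   [S → a S v]
aaSvv => aaaSvvv   [S → a S v]
aaaSvvv => aaaaSvvvv   [S → a S v]
aaaaSvvvv => aaaaaSvvvvv   [S → a S v]
aaaaaSvvvvv => aaaaaaSvvvvvv   [S → a S v]
aaaaaaSvvvvvv => aaaaaaaSvvvvvvv   [S → a S v]
aaaaaaaSvvvvvvv => aaaaaaaaSvvvvvvvv   [S → a S v]
aaaaaaaaSvvvvvvvv => aaaaaaaaaSvvvvvvvvv   [S → a S v]
aaaaaaaaaSvvvvvvvvv => aaaaaaaaaavvvvvvvvvv   [S → a v]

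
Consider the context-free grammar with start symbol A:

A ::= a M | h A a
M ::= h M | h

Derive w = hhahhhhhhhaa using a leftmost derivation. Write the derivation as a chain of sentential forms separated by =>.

A => hAa   [A ::= h A a]
hAa => hhAaa   [A ::= h A a]
hhAaa => hhaMaa   [A ::= a M]
hhaMaa => hhahMaa   [M ::= h M]
hhahMaa => hhahhMaa   [M ::= h M]
hhahhMaa => hhahhhMaa   [M ::= h M]
hhahhhMaa => hhahhhhMaa   [M ::= h M]
hhahhhhMaa => hhahhhhhMaa   [M ::= h M]
hhahhhhhMaa => hhahhhhhhMaa   [M ::= h M]
hhahhhhhhMaa => hhahhhhhhhaa   [M ::= h]

A=>hAa=>hhAaa=>hhaMaa=>hhahMaa=>hhahhMaa=>hhahhhMaa=>hhahhhhMaa=>hhahhhhhMaa=>hhahhhhhhMaa=>hhahhhhhhhaa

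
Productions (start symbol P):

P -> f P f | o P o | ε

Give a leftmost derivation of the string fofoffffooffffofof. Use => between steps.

P=>fPf=>foPof=>fofPfof=>fofoPofof=>fofofPfofof=>fofoffPffofof=>fofofffPfffofof=>fofoffffPffffofof=>fofoffffoPoffffofof=>fofoffffooffffofof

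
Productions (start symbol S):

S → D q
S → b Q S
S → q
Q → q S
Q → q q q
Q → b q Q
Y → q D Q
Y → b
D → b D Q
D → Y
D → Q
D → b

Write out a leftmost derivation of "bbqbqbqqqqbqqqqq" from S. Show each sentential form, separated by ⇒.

S ⇒ Dq ⇒ bDQq ⇒ bQQq ⇒ bbqQQq ⇒ bbqbqQQq ⇒ bbqbqbqQQq ⇒ bbqbqbqqqqQq ⇒ bbqbqbqqqqbqQq ⇒ bbqbqbqqqqbqqqqq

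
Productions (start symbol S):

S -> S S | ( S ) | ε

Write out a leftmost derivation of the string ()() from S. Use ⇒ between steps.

S ⇒ SS   [S -> S S]
SS ⇒ (S)S   [S -> ( S )]
(S)S ⇒ ()S   [S -> ε]
()S ⇒ ()SS   [S -> S S]
()SS ⇒ ()(S)S   [S -> ( S )]
()(S)S ⇒ ()()S   [S -> ε]
()()S ⇒ ()()   [S -> ε]

S ⇒ SS ⇒ (S)S ⇒ ()S ⇒ ()SS ⇒ ()(S)S ⇒ ()()S ⇒ ()()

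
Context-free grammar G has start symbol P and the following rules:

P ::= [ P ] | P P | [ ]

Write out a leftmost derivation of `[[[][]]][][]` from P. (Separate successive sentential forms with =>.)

P => PP => PPP => [P]PP => [[P]]PP => [[PP]]PP => [[[]P]]PP => [[[][]]]PP => [[[][]]][]P => [[[][]]][][]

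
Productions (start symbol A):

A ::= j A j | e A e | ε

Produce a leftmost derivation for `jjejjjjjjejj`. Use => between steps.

A => jAj => jjAjj => jjeAejj => jjejAjejj => jjejjAjjejj => jjejjjAjjjejj => jjejjjjjjejj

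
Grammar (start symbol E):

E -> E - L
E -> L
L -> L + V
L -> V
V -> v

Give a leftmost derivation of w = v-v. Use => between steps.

E=>E-L=>L-L=>V-L=>v-L=>v-V=>v-v

E => E-L   [E -> E - L]
E-L => L-L   [E -> L]
L-L => V-L   [L -> V]
V-L => v-L   [V -> v]
v-L => v-V   [L -> V]
v-V => v-v   [V -> v]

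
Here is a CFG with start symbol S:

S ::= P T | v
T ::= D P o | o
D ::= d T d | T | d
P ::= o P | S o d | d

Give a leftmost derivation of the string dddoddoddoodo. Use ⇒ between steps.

S⇒PT⇒SodT⇒PTodT⇒dTodT⇒dDPoodT⇒ddTdPoodT⇒ddDPodPoodT⇒dddTdPodPoodT⇒dddodPodPoodT⇒dddoddodPoodT⇒dddoddoddoodT⇒dddoddoddoodo

S ⇒ PT   [S ::= P T]
PT ⇒ SodT   [P ::= S o d]
SodT ⇒ PTodT   [S ::= P T]
PTodT ⇒ dTodT   [P ::= d]
dTodT ⇒ dDPoodT   [T ::= D P o]
dDPoodT ⇒ ddTdPoodT   [D ::= d T d]
ddTdPoodT ⇒ ddDPodPoodT   [T ::= D P o]
ddDPodPoodT ⇒ dddTdPodPoodT   [D ::= d T d]
dddTdPodPoodT ⇒ dddodPodPoodT   [T ::= o]
dddodPodPoodT ⇒ dddoddodPoodT   [P ::= d]
dddoddodPoodT ⇒ dddoddoddoodT   [P ::= d]
dddoddoddoodT ⇒ dddoddoddoodo   [T ::= o]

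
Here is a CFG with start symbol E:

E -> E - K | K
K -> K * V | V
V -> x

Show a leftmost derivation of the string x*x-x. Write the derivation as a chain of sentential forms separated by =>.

E => E-K => K-K => K*V-K => V*V-K => x*V-K => x*x-K => x*x-V => x*x-x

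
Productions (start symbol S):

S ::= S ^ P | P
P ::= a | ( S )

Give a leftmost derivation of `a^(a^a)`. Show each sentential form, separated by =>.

S => S^P => P^P => a^P => a^(S) => a^(S^P) => a^(P^P) => a^(a^P) => a^(a^a)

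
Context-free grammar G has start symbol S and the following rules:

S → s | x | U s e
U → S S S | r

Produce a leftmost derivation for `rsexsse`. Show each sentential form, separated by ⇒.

S⇒Use⇒SSSse⇒UseSSse⇒rseSSse⇒rsexSse⇒rsexsse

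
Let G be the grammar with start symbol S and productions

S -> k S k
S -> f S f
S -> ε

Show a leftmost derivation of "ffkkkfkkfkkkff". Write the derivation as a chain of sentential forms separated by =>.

S=>fSf=>ffSff=>ffkSkff=>ffkkSkkff=>ffkkkSkkkff=>ffkkkfSfkkkff=>ffkkkfkSkfkkkff=>ffkkkfkkfkkkff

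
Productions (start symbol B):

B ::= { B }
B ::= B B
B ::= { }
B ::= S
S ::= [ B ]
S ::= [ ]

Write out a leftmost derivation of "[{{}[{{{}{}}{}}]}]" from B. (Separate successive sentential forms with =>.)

B => S => [B] => [{B}] => [{BB}] => [{{}B}] => [{{}S}] => [{{}[B]}] => [{{}[{B}]}] => [{{}[{BB}]}] => [{{}[{{B}B}]}] => [{{}[{{BB}B}]}] => [{{}[{{{}B}B}]}] => [{{}[{{{}{}}B}]}] => [{{}[{{{}{}}{}}]}]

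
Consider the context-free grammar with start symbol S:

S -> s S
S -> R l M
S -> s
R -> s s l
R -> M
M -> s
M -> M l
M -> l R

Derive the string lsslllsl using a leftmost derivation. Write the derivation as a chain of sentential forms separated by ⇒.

S ⇒ RlM ⇒ MlM ⇒ MllM ⇒ lRllM ⇒ lsslllM ⇒ lsslllMl ⇒ lsslllsl

S ⇒ RlM   [S -> R l M]
RlM ⇒ MlM   [R -> M]
MlM ⇒ MllM   [M -> M l]
MllM ⇒ lRllM   [M -> l R]
lRllM ⇒ lsslllM   [R -> s s l]
lsslllM ⇒ lsslllMl   [M -> M l]
lsslllMl ⇒ lsslllsl   [M -> s]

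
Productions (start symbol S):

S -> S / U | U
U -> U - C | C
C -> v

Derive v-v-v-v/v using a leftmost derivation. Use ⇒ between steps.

S ⇒ S/U ⇒ U/U ⇒ U-C/U ⇒ U-C-C/U ⇒ U-C-C-C/U ⇒ C-C-C-C/U ⇒ v-C-C-C/U ⇒ v-v-C-C/U ⇒ v-v-v-C/U ⇒ v-v-v-v/U ⇒ v-v-v-v/C ⇒ v-v-v-v/v

S ⇒ S/U   [S -> S / U]
S/U ⇒ U/U   [S -> U]
U/U ⇒ U-C/U   [U -> U - C]
U-C/U ⇒ U-C-C/U   [U -> U - C]
U-C-C/U ⇒ U-C-C-C/U   [U -> U - C]
U-C-C-C/U ⇒ C-C-C-C/U   [U -> C]
C-C-C-C/U ⇒ v-C-C-C/U   [C -> v]
v-C-C-C/U ⇒ v-v-C-C/U   [C -> v]
v-v-C-C/U ⇒ v-v-v-C/U   [C -> v]
v-v-v-C/U ⇒ v-v-v-v/U   [C -> v]
v-v-v-v/U ⇒ v-v-v-v/C   [U -> C]
v-v-v-v/C ⇒ v-v-v-v/v   [C -> v]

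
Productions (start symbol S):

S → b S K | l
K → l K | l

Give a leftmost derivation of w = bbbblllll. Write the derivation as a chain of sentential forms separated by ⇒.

S ⇒ bSK   [S → b S K]
bSK ⇒ bbSKK   [S → b S K]
bbSKK ⇒ bbbSKKK   [S → b S K]
bbbSKKK ⇒ bbbbSKKKK   [S → b S K]
bbbbSKKKK ⇒ bbbblKKKK   [S → l]
bbbblKKKK ⇒ bbbbllKKK   [K → l]
bbbbllKKK ⇒ bbbblllKK   [K → l]
bbbblllKK ⇒ bbbbllllK   [K → l]
bbbbllllK ⇒ bbbblllll   [K → l]

S⇒bSK⇒bbSKK⇒bbbSKKK⇒bbbbSKKKK⇒bbbblKKKK⇒bbbbllKKK⇒bbbblllKK⇒bbbbllllK⇒bbbblllll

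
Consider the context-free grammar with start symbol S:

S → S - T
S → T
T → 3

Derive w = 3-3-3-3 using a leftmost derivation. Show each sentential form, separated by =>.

S => S-T => S-T-T => S-T-T-T => T-T-T-T => 3-T-T-T => 3-3-T-T => 3-3-3-T => 3-3-3-3

S => S-T   [S → S - T]
S-T => S-T-T   [S → S - T]
S-T-T => S-T-T-T   [S → S - T]
S-T-T-T => T-T-T-T   [S → T]
T-T-T-T => 3-T-T-T   [T → 3]
3-T-T-T => 3-3-T-T   [T → 3]
3-3-T-T => 3-3-3-T   [T → 3]
3-3-3-T => 3-3-3-3   [T → 3]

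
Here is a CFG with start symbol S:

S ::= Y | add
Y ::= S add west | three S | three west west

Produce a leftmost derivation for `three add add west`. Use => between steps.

S => Y   [S ::= Y]
Y => S add west   [Y ::= S add west]
S add west => Y add west   [S ::= Y]
Y add west => three S add west   [Y ::= three S]
three S add west => three add add west   [S ::= add]

S => Y => S add west => Y add west => three S add west => three add add west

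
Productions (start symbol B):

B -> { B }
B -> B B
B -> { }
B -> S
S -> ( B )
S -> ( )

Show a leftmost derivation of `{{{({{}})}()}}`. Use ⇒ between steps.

B ⇒ {B} ⇒ {{B}} ⇒ {{BB}} ⇒ {{{B}B}} ⇒ {{{S}B}} ⇒ {{{(B)}B}} ⇒ {{{({B})}B}} ⇒ {{{({{}})}B}} ⇒ {{{({{}})}S}} ⇒ {{{({{}})}()}}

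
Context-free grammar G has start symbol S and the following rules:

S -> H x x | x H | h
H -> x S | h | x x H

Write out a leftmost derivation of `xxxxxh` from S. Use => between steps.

S => xH => xxxH => xxxxS => xxxxxH => xxxxxh

S => xH   [S -> x H]
xH => xxxH   [H -> x x H]
xxxH => xxxxS   [H -> x S]
xxxxS => xxxxxH   [S -> x H]
xxxxxH => xxxxxh   [H -> h]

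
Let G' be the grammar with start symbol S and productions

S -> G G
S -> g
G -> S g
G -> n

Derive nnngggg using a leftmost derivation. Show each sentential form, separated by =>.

S=>GG=>SgG=>GGgG=>nGgG=>nSggG=>nGGggG=>nnGggG=>nnnggG=>nnnggSg=>nnngggg

S => GG   [S -> G G]
GG => SgG   [G -> S g]
SgG => GGgG   [S -> G G]
GGgG => nGgG   [G -> n]
nGgG => nSggG   [G -> S g]
nSggG => nGGggG   [S -> G G]
nGGggG => nnGggG   [G -> n]
nnGggG => nnnggG   [G -> n]
nnnggG => nnnggSg   [G -> S g]
nnnggSg => nnngggg   [S -> g]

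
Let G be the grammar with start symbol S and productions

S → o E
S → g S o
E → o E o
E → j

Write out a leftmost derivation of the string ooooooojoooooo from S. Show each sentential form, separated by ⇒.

S⇒oE⇒ooEo⇒oooEoo⇒ooooEooo⇒oooooEoooo⇒ooooooEooooo⇒oooooooEoooooo⇒ooooooojoooooo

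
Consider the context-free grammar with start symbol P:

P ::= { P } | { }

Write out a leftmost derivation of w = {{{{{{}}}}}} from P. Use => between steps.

P=>{P}=>{{P}}=>{{{P}}}=>{{{{P}}}}=>{{{{{P}}}}}=>{{{{{{}}}}}}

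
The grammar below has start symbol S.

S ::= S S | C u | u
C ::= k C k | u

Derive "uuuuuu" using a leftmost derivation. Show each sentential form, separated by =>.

S => SS => SSS => CuSS => uuSS => uuSSS => uuSSSS => uuuSSS => uuuuSS => uuuuuS => uuuuuu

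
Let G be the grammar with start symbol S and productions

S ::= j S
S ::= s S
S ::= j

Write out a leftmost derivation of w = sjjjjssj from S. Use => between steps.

S => sS => sjS => sjjS => sjjjS => sjjjjS => sjjjjsS => sjjjjssS => sjjjjssj

S => sS   [S ::= s S]
sS => sjS   [S ::= j S]
sjS => sjjS   [S ::= j S]
sjjS => sjjjS   [S ::= j S]
sjjjS => sjjjjS   [S ::= j S]
sjjjjS => sjjjjsS   [S ::= s S]
sjjjjsS => sjjjjssS   [S ::= s S]
sjjjjssS => sjjjjssj   [S ::= j]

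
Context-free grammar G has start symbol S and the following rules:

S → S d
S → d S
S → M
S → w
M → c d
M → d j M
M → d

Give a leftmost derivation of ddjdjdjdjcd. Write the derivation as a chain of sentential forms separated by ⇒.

S ⇒ dS   [S → d S]
dS ⇒ dM   [S → M]
dM ⇒ ddjM   [M → d j M]
ddjM ⇒ ddjdjM   [M → d j M]
ddjdjM ⇒ ddjdjdjM   [M → d j M]
ddjdjdjM ⇒ ddjdjdjdjM   [M → d j M]
ddjdjdjdjM ⇒ ddjdjdjdjcd   [M → c d]

S ⇒ dS ⇒ dM ⇒ ddjM ⇒ ddjdjM ⇒ ddjdjdjM ⇒ ddjdjdjdjM ⇒ ddjdjdjdjcd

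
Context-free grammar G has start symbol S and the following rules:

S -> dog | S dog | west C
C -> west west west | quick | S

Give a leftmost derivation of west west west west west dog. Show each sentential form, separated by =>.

S => west C => west S => west S dog => west west C dog => west west west west west dog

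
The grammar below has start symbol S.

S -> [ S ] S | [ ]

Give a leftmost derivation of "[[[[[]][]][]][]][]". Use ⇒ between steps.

S ⇒ [S]S ⇒ [[S]S]S ⇒ [[[S]S]S]S ⇒ [[[[S]S]S]S]S ⇒ [[[[[]]S]S]S]S ⇒ [[[[[]][]]S]S]S ⇒ [[[[[]][]][]]S]S ⇒ [[[[[]][]][]][]]S ⇒ [[[[[]][]][]][]][]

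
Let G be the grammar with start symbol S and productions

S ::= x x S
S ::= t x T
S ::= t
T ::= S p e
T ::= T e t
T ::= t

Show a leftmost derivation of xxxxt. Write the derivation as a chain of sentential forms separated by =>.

S => xxS   [S ::= x x S]
xxS => xxxxS   [S ::= x x S]
xxxxS => xxxxt   [S ::= t]

S => xxS => xxxxS => xxxxt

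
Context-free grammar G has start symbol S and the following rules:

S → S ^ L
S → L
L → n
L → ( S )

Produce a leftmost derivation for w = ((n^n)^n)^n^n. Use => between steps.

S => S^L => S^L^L => L^L^L => (S)^L^L => (S^L)^L^L => (L^L)^L^L => ((S)^L)^L^L => ((S^L)^L)^L^L => ((L^L)^L)^L^L => ((n^L)^L)^L^L => ((n^n)^L)^L^L => ((n^n)^n)^L^L => ((n^n)^n)^n^L => ((n^n)^n)^n^n

S => S^L   [S → S ^ L]
S^L => S^L^L   [S → S ^ L]
S^L^L => L^L^L   [S → L]
L^L^L => (S)^L^L   [L → ( S )]
(S)^L^L => (S^L)^L^L   [S → S ^ L]
(S^L)^L^L => (L^L)^L^L   [S → L]
(L^L)^L^L => ((S)^L)^L^L   [L → ( S )]
((S)^L)^L^L => ((S^L)^L)^L^L   [S → S ^ L]
((S^L)^L)^L^L => ((L^L)^L)^L^L   [S → L]
((L^L)^L)^L^L => ((n^L)^L)^L^L   [L → n]
((n^L)^L)^L^L => ((n^n)^L)^L^L   [L → n]
((n^n)^L)^L^L => ((n^n)^n)^L^L   [L → n]
((n^n)^n)^L^L => ((n^n)^n)^n^L   [L → n]
((n^n)^n)^n^L => ((n^n)^n)^n^n   [L → n]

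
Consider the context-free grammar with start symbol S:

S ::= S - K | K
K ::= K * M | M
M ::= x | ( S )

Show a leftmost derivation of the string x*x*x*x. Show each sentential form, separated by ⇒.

S ⇒ K ⇒ K*M ⇒ K*M*M ⇒ K*M*M*M ⇒ M*M*M*M ⇒ x*M*M*M ⇒ x*x*M*M ⇒ x*x*x*M ⇒ x*x*x*x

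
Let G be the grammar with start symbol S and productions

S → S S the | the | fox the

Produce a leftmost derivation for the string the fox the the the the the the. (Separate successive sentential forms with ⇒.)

S ⇒ S S the ⇒ the S the ⇒ the S S the the ⇒ the S S the S the the ⇒ the fox the S the S the the ⇒ the fox the the the S the the ⇒ the fox the the the the the the

S ⇒ S S the   [S → S S the]
S S the ⇒ the S the   [S → the]
the S the ⇒ the S S the the   [S → S S the]
the S S the the ⇒ the S S the S the the   [S → S S the]
the S S the S the the ⇒ the fox the S the S the the   [S → fox the]
the fox the S the S the the ⇒ the fox the the the S the the   [S → the]
the fox the the the S the the ⇒ the fox the the the the the the   [S → the]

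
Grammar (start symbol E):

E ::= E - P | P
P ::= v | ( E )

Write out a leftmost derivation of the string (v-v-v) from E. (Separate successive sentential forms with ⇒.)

E⇒P⇒(E)⇒(E-P)⇒(E-P-P)⇒(P-P-P)⇒(v-P-P)⇒(v-v-P)⇒(v-v-v)

E ⇒ P   [E ::= P]
P ⇒ (E)   [P ::= ( E )]
(E) ⇒ (E-P)   [E ::= E - P]
(E-P) ⇒ (E-P-P)   [E ::= E - P]
(E-P-P) ⇒ (P-P-P)   [E ::= P]
(P-P-P) ⇒ (v-P-P)   [P ::= v]
(v-P-P) ⇒ (v-v-P)   [P ::= v]
(v-v-P) ⇒ (v-v-v)   [P ::= v]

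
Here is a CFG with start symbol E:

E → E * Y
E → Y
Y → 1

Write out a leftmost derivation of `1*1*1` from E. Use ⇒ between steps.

E ⇒ E*Y   [E → E * Y]
E*Y ⇒ E*Y*Y   [E → E * Y]
E*Y*Y ⇒ Y*Y*Y   [E → Y]
Y*Y*Y ⇒ 1*Y*Y   [Y → 1]
1*Y*Y ⇒ 1*1*Y   [Y → 1]
1*1*Y ⇒ 1*1*1   [Y → 1]

E⇒E*Y⇒E*Y*Y⇒Y*Y*Y⇒1*Y*Y⇒1*1*Y⇒1*1*1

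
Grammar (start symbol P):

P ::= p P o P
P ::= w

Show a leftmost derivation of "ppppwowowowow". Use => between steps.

P => pPoP => ppPoPoP => pppPoPoPoP => ppppPoPoPoPoP => ppppwoPoPoPoP => ppppwowoPoPoP => ppppwowowoPoP => ppppwowowowoP => ppppwowowowow

P => pPoP   [P ::= p P o P]
pPoP => ppPoPoP   [P ::= p P o P]
ppPoPoP => pppPoPoPoP   [P ::= p P o P]
pppPoPoPoP => ppppPoPoPoPoP   [P ::= p P o P]
ppppPoPoPoPoP => ppppwoPoPoPoP   [P ::= w]
ppppwoPoPoPoP => ppppwowoPoPoP   [P ::= w]
ppppwowoPoPoP => ppppwowowoPoP   [P ::= w]
ppppwowowoPoP => ppppwowowowoP   [P ::= w]
ppppwowowowoP => ppppwowowowow   [P ::= w]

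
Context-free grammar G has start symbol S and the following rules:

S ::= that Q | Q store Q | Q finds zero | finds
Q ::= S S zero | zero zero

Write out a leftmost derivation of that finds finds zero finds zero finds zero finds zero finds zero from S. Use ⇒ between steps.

S ⇒ Q finds zero   [S ::= Q finds zero]
Q finds zero ⇒ S S zero finds zero   [Q ::= S S zero]
S S zero finds zero ⇒ Q finds zero S zero finds zero   [S ::= Q finds zero]
Q finds zero S zero finds zero ⇒ S S zero finds zero S zero finds zero   [Q ::= S S zero]
S S zero finds zero S zero finds zero ⇒ that Q S zero finds zero S zero finds zero   [S ::= that Q]
that Q S zero finds zero S zero finds zero ⇒ that S S zero S zero finds zero S zero finds zero   [Q ::= S S zero]
that S S zero S zero finds zero S zero finds zero ⇒ that finds S zero S zero finds zero S zero finds zero   [S ::= finds]
that finds S zero S zero finds zero S zero finds zero ⇒ that finds finds zero S zero finds zero S zero finds zero   [S ::= finds]
that finds finds zero S zero finds zero S zero finds zero ⇒ that finds finds zero finds zero finds zero S zero finds zero   [S ::= finds]
that finds finds zero finds zero finds zero S zero finds zero ⇒ that finds finds zero finds zero finds zero finds zero finds zero   [S ::= finds]

S ⇒ Q finds zero ⇒ S S zero finds zero ⇒ Q finds zero S zero finds zero ⇒ S S zero finds zero S zero finds zero ⇒ that Q S zero finds zero S zero finds zero ⇒ that S S zero S zero finds zero S zero finds zero ⇒ that finds S zero S zero finds zero S zero finds zero ⇒ that finds finds zero S zero finds zero S zero finds zero ⇒ that finds finds zero finds zero finds zero S zero finds zero ⇒ that finds finds zero finds zero finds zero finds zero finds zero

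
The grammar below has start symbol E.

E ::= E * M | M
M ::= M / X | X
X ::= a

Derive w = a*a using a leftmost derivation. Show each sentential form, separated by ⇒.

E ⇒ E*M ⇒ M*M ⇒ X*M ⇒ a*M ⇒ a*X ⇒ a*a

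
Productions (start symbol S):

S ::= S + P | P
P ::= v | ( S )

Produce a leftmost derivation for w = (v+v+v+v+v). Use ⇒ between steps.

S ⇒ P ⇒ (S) ⇒ (S+P) ⇒ (S+P+P) ⇒ (S+P+P+P) ⇒ (S+P+P+P+P) ⇒ (P+P+P+P+P) ⇒ (v+P+P+P+P) ⇒ (v+v+P+P+P) ⇒ (v+v+v+P+P) ⇒ (v+v+v+v+P) ⇒ (v+v+v+v+v)

S ⇒ P   [S ::= P]
P ⇒ (S)   [P ::= ( S )]
(S) ⇒ (S+P)   [S ::= S + P]
(S+P) ⇒ (S+P+P)   [S ::= S + P]
(S+P+P) ⇒ (S+P+P+P)   [S ::= S + P]
(S+P+P+P) ⇒ (S+P+P+P+P)   [S ::= S + P]
(S+P+P+P+P) ⇒ (P+P+P+P+P)   [S ::= P]
(P+P+P+P+P) ⇒ (v+P+P+P+P)   [P ::= v]
(v+P+P+P+P) ⇒ (v+v+P+P+P)   [P ::= v]
(v+v+P+P+P) ⇒ (v+v+v+P+P)   [P ::= v]
(v+v+v+P+P) ⇒ (v+v+v+v+P)   [P ::= v]
(v+v+v+v+P) ⇒ (v+v+v+v+v)   [P ::= v]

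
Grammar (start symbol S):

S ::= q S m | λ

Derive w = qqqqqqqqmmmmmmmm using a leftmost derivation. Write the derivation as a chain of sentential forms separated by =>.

S => qSm => qqSmm => qqqSmmm => qqqqSmmmm => qqqqqSmmmmm => qqqqqqSmmmmmm => qqqqqqqSmmmmmmm => qqqqqqqqSmmmmmmmm => qqqqqqqqmmmmmmmm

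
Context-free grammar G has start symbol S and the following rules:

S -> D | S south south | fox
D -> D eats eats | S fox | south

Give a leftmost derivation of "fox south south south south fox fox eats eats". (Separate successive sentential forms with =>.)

S => D   [S -> D]
D => D eats eats   [D -> D eats eats]
D eats eats => S fox eats eats   [D -> S fox]
S fox eats eats => D fox eats eats   [S -> D]
D fox eats eats => S fox fox eats eats   [D -> S fox]
S fox fox eats eats => S south south fox fox eats eats   [S -> S south south]
S south south fox fox eats eats => S south south south south fox fox eats eats   [S -> S south south]
S south south south south fox fox eats eats => fox south south south south fox fox eats eats   [S -> fox]

S => D => D eats eats => S fox eats eats => D fox eats eats => S fox fox eats eats => S south south fox fox eats eats => S south south south south fox fox eats eats => fox south south south south fox fox eats eats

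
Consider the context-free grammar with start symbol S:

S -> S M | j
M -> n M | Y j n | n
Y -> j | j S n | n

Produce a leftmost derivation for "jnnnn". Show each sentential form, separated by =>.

S => SM   [S -> S M]
SM => SMM   [S -> S M]
SMM => jMM   [S -> j]
jMM => jnMM   [M -> n M]
jnMM => jnnMM   [M -> n M]
jnnMM => jnnnM   [M -> n]
jnnnM => jnnnn   [M -> n]

S => SM => SMM => jMM => jnMM => jnnMM => jnnnM => jnnnn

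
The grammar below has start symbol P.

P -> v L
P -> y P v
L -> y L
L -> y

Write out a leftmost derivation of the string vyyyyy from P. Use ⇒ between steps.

P ⇒ vL   [P -> v L]
vL ⇒ vyL   [L -> y L]
vyL ⇒ vyyL   [L -> y L]
vyyL ⇒ vyyyL   [L -> y L]
vyyyL ⇒ vyyyyL   [L -> y L]
vyyyyL ⇒ vyyyyy   [L -> y]

P⇒vL⇒vyL⇒vyyL⇒vyyyL⇒vyyyyL⇒vyyyyy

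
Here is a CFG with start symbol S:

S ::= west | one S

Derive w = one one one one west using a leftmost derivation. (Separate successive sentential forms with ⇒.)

S ⇒ one S ⇒ one one S ⇒ one one one S ⇒ one one one one S ⇒ one one one one west

S ⇒ one S   [S ::= one S]
one S ⇒ one one S   [S ::= one S]
one one S ⇒ one one one S   [S ::= one S]
one one one S ⇒ one one one one S   [S ::= one S]
one one one one S ⇒ one one one one west   [S ::= west]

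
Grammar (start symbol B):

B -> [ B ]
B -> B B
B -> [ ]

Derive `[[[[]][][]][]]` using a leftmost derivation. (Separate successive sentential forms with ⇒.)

B ⇒ [B] ⇒ [BB] ⇒ [[B]B] ⇒ [[BB]B] ⇒ [[[B]B]B] ⇒ [[[[]]B]B] ⇒ [[[[]]BB]B] ⇒ [[[[]][]B]B] ⇒ [[[[]][][]]B] ⇒ [[[[]][][]][]]

B ⇒ [B]   [B -> [ B ]]
[B] ⇒ [BB]   [B -> B B]
[BB] ⇒ [[B]B]   [B -> [ B ]]
[[B]B] ⇒ [[BB]B]   [B -> B B]
[[BB]B] ⇒ [[[B]B]B]   [B -> [ B ]]
[[[B]B]B] ⇒ [[[[]]B]B]   [B -> [ ]]
[[[[]]B]B] ⇒ [[[[]]BB]B]   [B -> B B]
[[[[]]BB]B] ⇒ [[[[]][]B]B]   [B -> [ ]]
[[[[]][]B]B] ⇒ [[[[]][][]]B]   [B -> [ ]]
[[[[]][][]]B] ⇒ [[[[]][][]][]]   [B -> [ ]]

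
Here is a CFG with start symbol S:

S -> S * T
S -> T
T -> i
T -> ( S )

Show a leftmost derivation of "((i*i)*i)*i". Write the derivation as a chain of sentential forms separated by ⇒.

S ⇒ S*T ⇒ T*T ⇒ (S)*T ⇒ (S*T)*T ⇒ (T*T)*T ⇒ ((S)*T)*T ⇒ ((S*T)*T)*T ⇒ ((T*T)*T)*T ⇒ ((i*T)*T)*T ⇒ ((i*i)*T)*T ⇒ ((i*i)*i)*T ⇒ ((i*i)*i)*i

S ⇒ S*T   [S -> S * T]
S*T ⇒ T*T   [S -> T]
T*T ⇒ (S)*T   [T -> ( S )]
(S)*T ⇒ (S*T)*T   [S -> S * T]
(S*T)*T ⇒ (T*T)*T   [S -> T]
(T*T)*T ⇒ ((S)*T)*T   [T -> ( S )]
((S)*T)*T ⇒ ((S*T)*T)*T   [S -> S * T]
((S*T)*T)*T ⇒ ((T*T)*T)*T   [S -> T]
((T*T)*T)*T ⇒ ((i*T)*T)*T   [T -> i]
((i*T)*T)*T ⇒ ((i*i)*T)*T   [T -> i]
((i*i)*T)*T ⇒ ((i*i)*i)*T   [T -> i]
((i*i)*i)*T ⇒ ((i*i)*i)*i   [T -> i]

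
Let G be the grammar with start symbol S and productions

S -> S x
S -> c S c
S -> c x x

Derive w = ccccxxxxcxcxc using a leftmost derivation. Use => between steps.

S=>cSc=>cSxc=>ccScxc=>ccSxcxc=>cccScxcxc=>cccSxcxcxc=>cccSxxcxcxc=>ccccxxxxcxcxc

S => cSc   [S -> c S c]
cSc => cSxc   [S -> S x]
cSxc => ccScxc   [S -> c S c]
ccScxc => ccSxcxc   [S -> S x]
ccSxcxc => cccScxcxc   [S -> c S c]
cccScxcxc => cccSxcxcxc   [S -> S x]
cccSxcxcxc => cccSxxcxcxc   [S -> S x]
cccSxxcxcxc => ccccxxxxcxcxc   [S -> c x x]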